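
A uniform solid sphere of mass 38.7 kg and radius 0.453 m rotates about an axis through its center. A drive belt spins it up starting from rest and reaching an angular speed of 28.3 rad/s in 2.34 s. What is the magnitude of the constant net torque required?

I = (2/5)MR² = (2/5)(38.7)(0.453)² = 3.177 kg·m².
α = Δω/Δt = (28.3 − 0)/2.34 = 12.09 rad/s².
τ = Iα = (3.177)(12.09) = 38.42 N·m.

τ ≈ 38.4 N·m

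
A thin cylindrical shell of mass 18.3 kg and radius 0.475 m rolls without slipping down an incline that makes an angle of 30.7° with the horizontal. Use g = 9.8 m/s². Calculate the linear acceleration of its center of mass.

a ≈ 2.50 m/s²

Translation along the incline: Mg sinθ − f = Ma.
Rotation about the center: fR = Iα with I = MR². No-slip gives a = αR, so f = (I/R²)a = M a.
Substituting: Mg sinθ = (1 + 1.000)Ma, so a = g sinθ/(1 + 1.000) = (9.8) sin 30.7° / 2.000 = 2.502 m/s².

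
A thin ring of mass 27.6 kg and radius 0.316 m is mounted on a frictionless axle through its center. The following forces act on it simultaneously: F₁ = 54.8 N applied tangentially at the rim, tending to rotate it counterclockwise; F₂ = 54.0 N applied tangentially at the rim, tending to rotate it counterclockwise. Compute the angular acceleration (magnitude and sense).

α ≈ 12.5 rad/s², counterclockwise

I = MR² = (27.6)(0.316)² = 2.756 kg·m².
Taking counterclockwise as positive: τ₁ = +(54.8)(0.316) = +17.32 N·m; τ₂ = +(54.0)(0.316) = +17.06 N·m.
Net torque τ = 34.38 N·m.
α = τ/I = 34.38/2.756 = 12.47 rad/s².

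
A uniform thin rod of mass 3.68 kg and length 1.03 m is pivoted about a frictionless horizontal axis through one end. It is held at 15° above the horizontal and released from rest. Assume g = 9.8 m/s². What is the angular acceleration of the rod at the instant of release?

About the pivot, I = (1/3)ML² = (1/3)(3.68)(1.03)² = 1.301 kg·m².
The weight acts at the center, a distance L/2 = 0.5150 m from the pivot; τ = Mg(L/2) cos 15° = 17.94 N·m.
α = τ/I = 17.94/1.301 = 13.79 rad/s².
(Equivalently α = (3g/(2L)) cos 15° = 13.79 rad/s².)

α ≈ 13.8 rad/s²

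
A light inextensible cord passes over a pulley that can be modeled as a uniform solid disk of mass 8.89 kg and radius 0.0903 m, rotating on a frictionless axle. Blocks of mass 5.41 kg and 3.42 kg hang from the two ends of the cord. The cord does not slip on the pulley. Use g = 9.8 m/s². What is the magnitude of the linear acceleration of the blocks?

a ≈ 1.47 m/s²

I = ½MR² = (1/2)(8.89)(0.0903)² = 0.03624 kg·m².
Heavier block: m₁g − T₁ = m₁a. Lighter block: T₂ − m₂g = m₂a.
Pulley: (T₁ − T₂)R = Iα = I(a/R), so T₁ − T₂ = (I/R²)a = (1/2)M_p a = 4.445·a.
Adding the three: (m₁ − m₂)g = (m₁ + m₂ + 4.445)a, so a = (5.41 − 3.42)(9.8)/(5.41 + 3.42 + 4.445) = 1.469 m/s².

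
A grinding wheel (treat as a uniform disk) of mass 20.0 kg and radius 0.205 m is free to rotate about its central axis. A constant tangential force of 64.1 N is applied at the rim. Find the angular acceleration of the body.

α ≈ 31.3 rad/s²

I = ½MR² = (1/2)(20.0)(0.205)² = 0.4202 kg·m².
τ = F R = (64.1)(0.205) = 13.14 N·m.
From τ = Iα: α = 13.14/0.4202 = 31.27 rad/s².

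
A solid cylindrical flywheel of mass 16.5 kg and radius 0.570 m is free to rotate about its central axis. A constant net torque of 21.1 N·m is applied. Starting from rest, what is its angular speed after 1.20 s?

I = ½MR² = (1/2)(16.5)(0.570)² = 2.680 kg·m².
α = τ/I = 21.1/2.680 = 7.872 rad/s².
ω = ω₀ + αt = 0 + (7.872)(1.20) = 9.446 rad/s.

ω ≈ 9.45 rad/s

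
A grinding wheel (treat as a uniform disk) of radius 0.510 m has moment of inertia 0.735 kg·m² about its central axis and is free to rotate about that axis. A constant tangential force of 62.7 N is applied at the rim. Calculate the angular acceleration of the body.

α ≈ 43.5 rad/s²

τ = F R = (62.7)(0.510) = 31.98 N·m.
From τ = Iα: α = 31.98/0.7350 = 43.51 rad/s².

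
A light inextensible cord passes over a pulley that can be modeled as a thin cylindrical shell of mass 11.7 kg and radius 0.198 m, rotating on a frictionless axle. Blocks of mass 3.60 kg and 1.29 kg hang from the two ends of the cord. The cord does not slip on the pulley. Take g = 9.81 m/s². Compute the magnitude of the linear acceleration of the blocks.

a ≈ 1.37 m/s²

I = MR² = (11.7)(0.198)² = 0.4587 kg·m².
Heavier block: m₁g − T₁ = m₁a. Lighter block: T₂ − m₂g = m₂a.
Pulley: (T₁ − T₂)R = Iα = I(a/R), so T₁ − T₂ = (I/R²)a = 1·M_p a = 11.70·a.
Adding the three: (m₁ − m₂)g = (m₁ + m₂ + 11.70)a, so a = (3.60 − 1.29)(9.81)/(3.60 + 1.29 + 11.70) = 1.366 m/s².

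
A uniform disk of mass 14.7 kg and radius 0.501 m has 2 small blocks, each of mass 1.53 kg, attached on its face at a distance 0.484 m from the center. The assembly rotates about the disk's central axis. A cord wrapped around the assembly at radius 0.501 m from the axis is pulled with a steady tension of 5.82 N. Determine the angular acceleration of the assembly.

I_disk = ½MR² = ½(14.7)(0.501)² = 1.845 kg·m².
I_blocks = 2·m·r² = 2(1.53)(0.484)² = 0.7168 kg·m².
Total I = 2.562 kg·m².
τ = F r = (5.82)(0.501) = 2.916 N·m.
α = τ/I = 2.916/2.562 = 1.138 rad/s².

α ≈ 1.14 rad/s²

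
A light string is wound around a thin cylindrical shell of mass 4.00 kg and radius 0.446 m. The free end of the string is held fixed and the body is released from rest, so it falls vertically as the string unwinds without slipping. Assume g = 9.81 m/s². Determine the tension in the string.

T ≈ 19.6 N

Translation: Mg − T = Ma. Rotation about the center: TR = Iα with I = MR².
With a = αR: T = (I/R²)a = M a, so Mg = (1 + 1.000)Ma.
a = g/(1 + 1.000) = 9.81/2.000 = 4.905 m/s².
T = 1.000·M·a = (1.000)(4.00)(4.905) = 19.62 N.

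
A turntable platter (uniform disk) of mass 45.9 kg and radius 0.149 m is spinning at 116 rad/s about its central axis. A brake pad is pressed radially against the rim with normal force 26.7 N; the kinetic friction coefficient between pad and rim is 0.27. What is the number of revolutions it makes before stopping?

I = ½MR² = (1/2)(45.9)(0.149)² = 0.5095 kg·m².
Friction force f = μN = (0.27)(26.7) = 7.209 N at the rim; torque magnitude τ = fR = 1.074 N·m, opposing ω.
|α| = τ/I = 1.074/0.5095 = 2.108 rad/s² (deceleration).
ω² = ω₀² − 2|α|θ with ω = 0 ⇒ θ = ω₀²/(2|α|) = 3191 rad = 507.9 rev.

≈ 508 revolutions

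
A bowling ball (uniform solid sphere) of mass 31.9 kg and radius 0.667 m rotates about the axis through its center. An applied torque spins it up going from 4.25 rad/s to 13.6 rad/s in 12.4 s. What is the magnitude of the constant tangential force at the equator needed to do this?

I = (2/5)MR² = (2/5)(31.9)(0.667)² = 5.677 kg·m².
α = Δω/Δt = (13.6 − 4.25)/12.4 = 0.7540 rad/s².
The required torque is τ = Iα = (5.677)(0.7540) = 4.280 N·m.
A tangential force at the equator gives τ = FR, so F = τ/R = 4.280/0.667 = 6.418 N.

F ≈ 6.42 N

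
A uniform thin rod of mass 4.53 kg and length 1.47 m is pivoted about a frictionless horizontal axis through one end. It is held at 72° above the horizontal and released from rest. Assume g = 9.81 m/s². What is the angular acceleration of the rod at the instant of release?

α ≈ 3.09 rad/s²

About the pivot, I = (1/3)ML² = (1/3)(4.53)(1.47)² = 3.263 kg·m².
The weight acts at the center, a distance L/2 = 0.7350 m from the pivot; τ = Mg(L/2) cos 72° = 10.09 N·m.
α = τ/I = 10.09/3.263 = 3.093 rad/s².
(Equivalently α = (3g/(2L)) cos 72° = 3.093 rad/s².)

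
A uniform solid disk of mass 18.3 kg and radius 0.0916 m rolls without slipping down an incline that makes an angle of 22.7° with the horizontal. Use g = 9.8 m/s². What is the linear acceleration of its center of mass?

a ≈ 2.52 m/s²

Translation along the incline: Mg sinθ − f = Ma.
Rotation about the center: fR = Iα with I = ½MR². No-slip gives a = αR, so f = (I/R²)a = (1/2)M a.
Substituting: Mg sinθ = (1 + 0.5000)Ma, so a = g sinθ/(1 + 0.5000) = (9.8) sin 22.7° / 1.500 = 2.521 m/s².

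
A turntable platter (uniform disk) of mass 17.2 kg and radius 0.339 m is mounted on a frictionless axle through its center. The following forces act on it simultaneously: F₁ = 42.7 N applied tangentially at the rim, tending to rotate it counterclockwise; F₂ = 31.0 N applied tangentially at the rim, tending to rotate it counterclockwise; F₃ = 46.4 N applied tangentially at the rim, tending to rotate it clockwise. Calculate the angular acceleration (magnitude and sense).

I = ½MR² = (1/2)(17.2)(0.339)² = 0.9883 kg·m².
Taking counterclockwise as positive: τ₁ = +(42.7)(0.339) = +14.48 N·m; τ₂ = +(31.0)(0.339) = +10.51 N·m; τ₃ = −(46.4)(0.339) = −15.73 N·m.
Net torque τ = 9.255 N·m.
α = τ/I = 9.255/0.9883 = 9.364 rad/s².

α ≈ 9.36 rad/s², counterclockwise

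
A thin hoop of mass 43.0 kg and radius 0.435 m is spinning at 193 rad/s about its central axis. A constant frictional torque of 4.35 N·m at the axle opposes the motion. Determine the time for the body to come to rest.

t ≈ 361 s

I = MR² = (43.0)(0.435)² = 8.137 kg·m².
The net torque has magnitude 4.35 N·m, opposing ω.
|α| = τ/I = 4.350/8.137 = 0.5346 rad/s² (deceleration).
0 = ω₀ − |α|t ⇒ t = ω₀/|α| = 193/0.5346 = 361.0 s.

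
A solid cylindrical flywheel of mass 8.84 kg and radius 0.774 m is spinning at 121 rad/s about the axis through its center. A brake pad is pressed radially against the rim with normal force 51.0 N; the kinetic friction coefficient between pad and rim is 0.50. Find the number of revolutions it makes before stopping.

≈ 156 revolutions

I = ½MR² = (1/2)(8.84)(0.774)² = 2.648 kg·m².
Friction force f = μN = (0.50)(51.0) = 25.50 N at the rim; torque magnitude τ = fR = 19.74 N·m, opposing ω.
|α| = τ/I = 19.74/2.648 = 7.454 rad/s² (deceleration).
ω² = ω₀² − 2|α|θ with ω = 0 ⇒ θ = ω₀²/(2|α|) = 982.1 rad = 156.3 rev.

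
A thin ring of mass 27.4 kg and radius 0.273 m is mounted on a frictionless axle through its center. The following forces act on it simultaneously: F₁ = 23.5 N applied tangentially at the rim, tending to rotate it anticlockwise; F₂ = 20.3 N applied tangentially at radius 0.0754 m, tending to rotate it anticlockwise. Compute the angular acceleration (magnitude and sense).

α ≈ 3.89 rad/s², anticlockwise

I = MR² = (27.4)(0.273)² = 2.042 kg·m².
Taking anticlockwise as positive: τ₁ = +(23.5)(0.273) = +6.416 N·m; τ₂ = +(20.3)(0.0754) = +1.531 N·m.
Net torque τ = 7.946 N·m.
α = τ/I = 7.946/2.042 = 3.891 rad/s².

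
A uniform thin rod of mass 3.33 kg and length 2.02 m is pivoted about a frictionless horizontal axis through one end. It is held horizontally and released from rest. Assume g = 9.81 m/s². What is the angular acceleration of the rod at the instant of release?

About the pivot, I = (1/3)ML² = (1/3)(3.33)(2.02)² = 4.529 kg·m².
The weight acts at the center, a distance L/2 = 1.010 m from the pivot; τ = Mg(L/2) = 32.99 N·m.
α = τ/I = 32.99/4.529 = 7.285 rad/s².

α ≈ 7.28 rad/s²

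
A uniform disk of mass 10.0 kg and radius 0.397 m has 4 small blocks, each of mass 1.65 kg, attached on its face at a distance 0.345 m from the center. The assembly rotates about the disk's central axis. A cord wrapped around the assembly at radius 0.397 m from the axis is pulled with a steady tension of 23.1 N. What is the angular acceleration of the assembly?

I_disk = ½MR² = ½(10.0)(0.397)² = 0.7880 kg·m².
I_blocks = 4·m·r² = 4(1.65)(0.345)² = 0.7856 kg·m².
Total I = 1.574 kg·m².
τ = F r = (23.1)(0.397) = 9.171 N·m.
α = τ/I = 9.171/1.574 = 5.828 rad/s².

α ≈ 5.83 rad/s²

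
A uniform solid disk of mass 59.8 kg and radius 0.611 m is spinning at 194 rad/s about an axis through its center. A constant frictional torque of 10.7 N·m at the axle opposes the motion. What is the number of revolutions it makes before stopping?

≈ 3120 revolutions

I = ½MR² = (1/2)(59.8)(0.611)² = 11.16 kg·m².
The net torque has magnitude 10.7 N·m, opposing ω.
|α| = τ/I = 10.70/11.16 = 0.9586 rad/s² (deceleration).
ω² = ω₀² − 2|α|θ with ω = 0 ⇒ θ = ω₀²/(2|α|) = 19630 rad = 3124 rev.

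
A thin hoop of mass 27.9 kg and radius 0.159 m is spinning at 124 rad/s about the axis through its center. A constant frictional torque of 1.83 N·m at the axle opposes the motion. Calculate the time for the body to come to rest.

I = MR² = (27.9)(0.159)² = 0.7053 kg·m².
The net torque has magnitude 1.83 N·m, opposing ω.
|α| = τ/I = 1.830/0.7053 = 2.594 rad/s² (deceleration).
0 = ω₀ − |α|t ⇒ t = ω₀/|α| = 124/2.594 = 47.79 s.

t ≈ 47.8 s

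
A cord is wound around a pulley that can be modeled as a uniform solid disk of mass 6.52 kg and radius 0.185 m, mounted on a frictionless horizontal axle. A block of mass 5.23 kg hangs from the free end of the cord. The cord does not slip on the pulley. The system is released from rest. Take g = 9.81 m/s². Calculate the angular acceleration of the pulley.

I = ½MR² = (1/2)(6.52)(0.185)² = 0.1116 kg·m².
Block: mg − T = ma. Pulley: TR = Iα. No-slip: a = αR, so T = (I/R²)a = 3.260·a.
Then mg = (m + 3.260)a, so a = (5.23)(9.81)/(5.23 + 3.260) = 6.043 m/s².
α = a/R = 6.043/0.185 = 32.67 rad/s².

α ≈ 32.7 rad/s²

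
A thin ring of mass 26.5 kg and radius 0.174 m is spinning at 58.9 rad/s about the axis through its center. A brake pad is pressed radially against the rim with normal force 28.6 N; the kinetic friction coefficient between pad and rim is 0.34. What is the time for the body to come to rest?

I = MR² = (26.5)(0.174)² = 0.8023 kg·m².
Friction force f = μN = (0.34)(28.6) = 9.724 N at the rim; torque magnitude τ = fR = 1.692 N·m, opposing ω.
|α| = τ/I = 1.692/0.8023 = 2.109 rad/s² (deceleration).
0 = ω₀ − |α|t ⇒ t = ω₀/|α| = 58.9/2.109 = 27.93 s.

t ≈ 27.9 s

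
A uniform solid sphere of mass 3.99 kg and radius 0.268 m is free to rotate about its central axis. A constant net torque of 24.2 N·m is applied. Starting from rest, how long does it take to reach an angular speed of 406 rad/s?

t ≈ 1.92 s

I = (2/5)MR² = (2/5)(3.99)(0.268)² = 0.1146 kg·m².
α = τ/I = 24.2/0.1146 = 211.1 rad/s².
ω = αt ⇒ t = ω/α = 406/211.1 = 1.923 s.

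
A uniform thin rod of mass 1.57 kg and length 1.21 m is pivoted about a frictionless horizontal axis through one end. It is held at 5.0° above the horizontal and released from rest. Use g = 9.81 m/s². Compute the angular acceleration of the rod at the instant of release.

About the pivot, I = (1/3)ML² = (1/3)(1.57)(1.21)² = 0.7662 kg·m².
The weight acts at the center, a distance L/2 = 0.6050 m from the pivot; τ = Mg(L/2) cos 5.0° = 9.283 N·m.
α = τ/I = 9.283/0.7662 = 12.11 rad/s².

α ≈ 12.1 rad/s²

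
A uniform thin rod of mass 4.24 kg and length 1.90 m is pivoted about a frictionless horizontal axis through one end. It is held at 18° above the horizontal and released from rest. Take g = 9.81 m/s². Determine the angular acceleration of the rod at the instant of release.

About the pivot, I = (1/3)ML² = (1/3)(4.24)(1.90)² = 5.102 kg·m².
The weight acts at the center, a distance L/2 = 0.9500 m from the pivot; τ = Mg(L/2) cos 18° = 37.58 N·m.
α = τ/I = 37.58/5.102 = 7.366 rad/s².

α ≈ 7.37 rad/s²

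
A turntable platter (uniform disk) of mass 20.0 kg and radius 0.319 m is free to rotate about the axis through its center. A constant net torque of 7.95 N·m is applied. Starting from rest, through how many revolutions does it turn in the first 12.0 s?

≈ 89.5 revolutions

I = ½MR² = (1/2)(20.0)(0.319)² = 1.018 kg·m².
α = τ/I = 7.95/1.018 = 7.812 rad/s².
θ = ½αt² = ½(7.812)(12.0)² = 562.5 rad.
Revolutions = θ/(2π) = 89.52.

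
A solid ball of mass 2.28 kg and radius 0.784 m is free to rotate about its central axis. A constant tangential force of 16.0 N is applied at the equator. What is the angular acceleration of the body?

α ≈ 22.4 rad/s²

I = (2/5)MR² = (2/5)(2.28)(0.784)² = 0.5606 kg·m².
τ = F R = (16.0)(0.784) = 12.54 N·m.
Newton's second law for rotation, τ = Iα, gives α = τ/I = 12.54/0.5606 = 22.38 rad/s².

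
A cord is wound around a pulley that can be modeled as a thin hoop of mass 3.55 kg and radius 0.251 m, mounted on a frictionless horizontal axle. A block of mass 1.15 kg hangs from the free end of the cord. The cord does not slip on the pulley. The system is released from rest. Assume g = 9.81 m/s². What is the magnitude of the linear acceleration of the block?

a ≈ 2.40 m/s²

I = MR² = (3.55)(0.251)² = 0.2237 kg·m².
Block: mg − T = ma. Pulley: TR = Iα. No-slip: a = αR, so T = (I/R²)a = 3.550·a.
Then mg = (m + 3.550)a, so a = (1.15)(9.81)/(1.15 + 3.550) = 2.400 m/s².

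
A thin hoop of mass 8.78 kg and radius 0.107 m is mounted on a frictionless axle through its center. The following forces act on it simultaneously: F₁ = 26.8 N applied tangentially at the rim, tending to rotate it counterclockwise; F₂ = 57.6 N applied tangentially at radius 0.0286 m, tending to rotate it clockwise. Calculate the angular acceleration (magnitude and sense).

α ≈ 12.1 rad/s², counterclockwise

I = MR² = (8.78)(0.107)² = 0.1005 kg·m².
Taking counterclockwise as positive: τ₁ = +(26.8)(0.107) = +2.868 N·m; τ₂ = −(57.6)(0.0286) = −1.647 N·m.
Net torque τ = 1.220 N·m.
α = τ/I = 1.220/0.1005 = 12.14 rad/s².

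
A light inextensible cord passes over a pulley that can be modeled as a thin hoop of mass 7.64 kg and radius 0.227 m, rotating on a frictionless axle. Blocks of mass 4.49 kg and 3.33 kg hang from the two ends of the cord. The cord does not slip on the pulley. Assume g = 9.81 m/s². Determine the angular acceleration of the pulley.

I = MR² = (7.64)(0.227)² = 0.3937 kg·m².
Heavier block: m₁g − T₁ = m₁a. Lighter block: T₂ − m₂g = m₂a.
Pulley: (T₁ − T₂)R = Iα = I(a/R), so T₁ − T₂ = (I/R²)a = 1·M_p a = 7.640·a.
Adding the three: (m₁ − m₂)g = (m₁ + m₂ + 7.640)a, so a = (4.49 − 3.33)(9.81)/(4.49 + 3.33 + 7.640) = 0.7361 m/s².
α = a/R = 0.7361/0.227 = 3.243 rad/s².

α ≈ 3.24 rad/s²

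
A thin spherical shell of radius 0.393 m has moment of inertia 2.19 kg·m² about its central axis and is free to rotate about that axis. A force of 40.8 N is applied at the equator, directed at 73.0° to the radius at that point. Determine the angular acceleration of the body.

α ≈ 7.00 rad/s²

Only the tangential component produces torque: τ = F R sinθ = (40.8)(0.393) sin 73.0° = 15.33 N·m.
From τ = Iα: α = 15.33/2.190 = 7.002 rad/s².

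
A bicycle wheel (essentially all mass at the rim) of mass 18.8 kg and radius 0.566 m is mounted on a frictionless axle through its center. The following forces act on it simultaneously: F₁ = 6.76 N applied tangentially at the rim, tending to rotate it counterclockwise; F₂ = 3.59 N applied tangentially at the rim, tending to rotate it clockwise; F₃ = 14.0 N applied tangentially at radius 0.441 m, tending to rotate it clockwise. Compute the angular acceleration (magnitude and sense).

I = MR² = (18.8)(0.566)² = 6.023 kg·m².
Taking counterclockwise as positive: τ₁ = +(6.76)(0.566) = +3.826 N·m; τ₂ = −(3.59)(0.566) = −2.032 N·m; τ₃ = −(14.0)(0.441) = −6.174 N·m.
Net torque τ = -4.380 N·m.
α = τ/I = -4.380/6.023 = -0.7272 rad/s².

α ≈ 0.727 rad/s², clockwise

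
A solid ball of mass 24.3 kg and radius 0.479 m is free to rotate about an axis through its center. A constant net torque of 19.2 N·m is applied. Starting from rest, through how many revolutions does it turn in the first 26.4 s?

I = (2/5)MR² = (2/5)(24.3)(0.479)² = 2.230 kg·m².
α = τ/I = 19.2/2.230 = 8.609 rad/s².
θ = ½αt² = ½(8.609)(26.4)² = 3000 rad.
Revolutions = θ/(2π) = 477.5.

≈ 477 revolutions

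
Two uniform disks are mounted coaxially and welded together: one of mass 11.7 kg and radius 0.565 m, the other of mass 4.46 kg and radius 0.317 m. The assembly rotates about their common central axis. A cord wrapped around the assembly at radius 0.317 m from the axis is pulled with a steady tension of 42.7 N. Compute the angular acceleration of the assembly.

α ≈ 6.47 rad/s²

I = ½M₁R₁² + ½M₂R₂² = ½(11.7)(0.565)² + ½(4.46)(0.317)² = 2.092 kg·m².
τ = F r = (42.7)(0.317) = 13.54 N·m.
α = τ/I = 13.54/2.092 = 6.472 rad/s².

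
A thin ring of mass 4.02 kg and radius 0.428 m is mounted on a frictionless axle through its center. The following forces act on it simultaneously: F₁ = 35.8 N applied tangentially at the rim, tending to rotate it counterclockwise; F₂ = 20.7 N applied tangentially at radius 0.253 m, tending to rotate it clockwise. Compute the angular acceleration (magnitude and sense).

α ≈ 13.7 rad/s², counterclockwise

I = MR² = (4.02)(0.428)² = 0.7364 kg·m².
Taking counterclockwise as positive: τ₁ = +(35.8)(0.428) = +15.32 N·m; τ₂ = −(20.7)(0.253) = −5.237 N·m.
Net torque τ = 10.09 N·m.
α = τ/I = 10.09/0.7364 = 13.70 rad/s².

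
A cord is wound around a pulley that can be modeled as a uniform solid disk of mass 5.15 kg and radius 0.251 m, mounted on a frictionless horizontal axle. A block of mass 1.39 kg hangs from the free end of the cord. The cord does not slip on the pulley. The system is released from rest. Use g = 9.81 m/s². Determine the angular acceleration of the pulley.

I = ½MR² = (1/2)(5.15)(0.251)² = 0.1622 kg·m².
Block: mg − T = ma. Pulley: TR = Iα. No-slip: a = αR, so T = (I/R²)a = 2.575·a.
Then mg = (m + 2.575)a, so a = (1.39)(9.81)/(1.39 + 2.575) = 3.439 m/s².
α = a/R = 3.439/0.251 = 13.70 rad/s².

α ≈ 13.7 rad/s²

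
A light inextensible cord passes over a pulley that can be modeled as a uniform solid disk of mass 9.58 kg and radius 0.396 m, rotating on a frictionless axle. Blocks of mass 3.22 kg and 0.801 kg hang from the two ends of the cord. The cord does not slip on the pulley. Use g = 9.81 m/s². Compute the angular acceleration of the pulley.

I = ½MR² = (1/2)(9.58)(0.396)² = 0.7511 kg·m².
Heavier block: m₁g − T₁ = m₁a. Lighter block: T₂ − m₂g = m₂a.
Pulley: (T₁ − T₂)R = Iα = I(a/R), so T₁ − T₂ = (I/R²)a = (1/2)M_p a = 4.790·a.
Adding the three: (m₁ − m₂)g = (m₁ + m₂ + 4.790)a, so a = (3.22 − 0.801)(9.81)/(3.22 + 0.801 + 4.790) = 2.693 m/s².
α = a/R = 2.693/0.396 = 6.801 rad/s².

α ≈ 6.80 rad/s²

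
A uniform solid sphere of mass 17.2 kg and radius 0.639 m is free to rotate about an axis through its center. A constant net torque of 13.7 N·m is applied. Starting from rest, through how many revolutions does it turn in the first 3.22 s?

≈ 4.02 revolutions

I = (2/5)MR² = (2/5)(17.2)(0.639)² = 2.809 kg·m².
α = τ/I = 13.7/2.809 = 4.877 rad/s².
θ = ½αt² = ½(4.877)(3.22)² = 25.28 rad.
Revolutions = θ/(2π) = 4.024.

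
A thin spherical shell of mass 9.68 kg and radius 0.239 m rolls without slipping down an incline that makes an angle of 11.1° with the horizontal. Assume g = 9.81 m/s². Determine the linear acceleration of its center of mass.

Translation along the incline: Mg sinθ − f = Ma.
Rotation about the center: fR = Iα with I = (2/3)MR². No-slip gives a = αR, so f = (I/R²)a = (2/3)M a.
Substituting: Mg sinθ = (1 + 0.6667)Ma, so a = g sinθ/(1 + 0.6667) = (9.81) sin 11.1° / 1.667 = 1.133 m/s².

a ≈ 1.13 m/s²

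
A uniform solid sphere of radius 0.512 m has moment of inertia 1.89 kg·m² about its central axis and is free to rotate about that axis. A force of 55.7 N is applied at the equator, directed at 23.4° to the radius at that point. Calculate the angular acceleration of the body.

α ≈ 5.99 rad/s²

Only the tangential component produces torque: τ = F R sinθ = (55.7)(0.512) sin 23.4° = 11.33 N·m.
From τ = Iα: α = 11.33/1.890 = 5.993 rad/s².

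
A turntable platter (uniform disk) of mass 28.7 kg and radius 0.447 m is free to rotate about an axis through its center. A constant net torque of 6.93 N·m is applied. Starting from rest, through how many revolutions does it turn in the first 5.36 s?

≈ 5.53 revolutions

I = ½MR² = (1/2)(28.7)(0.447)² = 2.867 kg·m².
α = τ/I = 6.93/2.867 = 2.417 rad/s².
θ = ½αt² = ½(2.417)(5.36)² = 34.72 rad.
Revolutions = θ/(2π) = 5.526.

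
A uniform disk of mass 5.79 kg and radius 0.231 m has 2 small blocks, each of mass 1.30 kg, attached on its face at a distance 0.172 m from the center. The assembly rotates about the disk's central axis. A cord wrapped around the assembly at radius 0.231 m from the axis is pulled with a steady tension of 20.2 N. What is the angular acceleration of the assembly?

α ≈ 20.2 rad/s²

I_disk = ½MR² = ½(5.79)(0.231)² = 0.1545 kg·m².
I_blocks = 2·m·r² = 2(1.30)(0.172)² = 0.07692 kg·m².
Total I = 0.2314 kg·m².
τ = F r = (20.2)(0.231) = 4.666 N·m.
α = τ/I = 4.666/0.2314 = 20.17 rad/s².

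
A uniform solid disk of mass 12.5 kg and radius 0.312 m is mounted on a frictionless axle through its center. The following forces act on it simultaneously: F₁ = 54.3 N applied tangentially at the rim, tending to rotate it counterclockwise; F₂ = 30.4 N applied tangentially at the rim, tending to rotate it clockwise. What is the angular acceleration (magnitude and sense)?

I = ½MR² = (1/2)(12.5)(0.312)² = 0.6084 kg·m².
Taking counterclockwise as positive: τ₁ = +(54.3)(0.312) = +16.94 N·m; τ₂ = −(30.4)(0.312) = −9.485 N·m.
Net torque τ = 7.457 N·m.
α = τ/I = 7.457/0.6084 = 12.26 rad/s².

α ≈ 12.3 rad/s², counterclockwise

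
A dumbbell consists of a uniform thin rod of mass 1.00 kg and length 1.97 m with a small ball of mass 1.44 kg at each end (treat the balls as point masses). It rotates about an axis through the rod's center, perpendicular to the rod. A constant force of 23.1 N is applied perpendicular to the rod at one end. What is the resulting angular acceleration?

α ≈ 7.30 rad/s²

I_rod = (1/12)ML² = (1/12)(1.00)(1.97)² = 0.3234 kg·m².
I_balls = 2·m·(L/2)² = 2(1.44)(0.9850)² = 2.794 kg·m².
Total I = 3.118 kg·m².
τ = F·(L/2) = (23.1)(0.985) = 22.75 N·m.
α = τ/I = 22.75/3.118 = 7.298 rad/s².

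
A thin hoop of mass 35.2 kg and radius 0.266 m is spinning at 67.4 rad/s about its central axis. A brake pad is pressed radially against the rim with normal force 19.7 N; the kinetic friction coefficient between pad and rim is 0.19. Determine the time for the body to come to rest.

t ≈ 169 s

I = MR² = (35.2)(0.266)² = 2.491 kg·m².
Friction force f = μN = (0.19)(19.7) = 3.743 N at the rim; torque magnitude τ = fR = 0.9956 N·m, opposing ω.
|α| = τ/I = 0.9956/2.491 = 0.3998 rad/s² (deceleration).
0 = ω₀ − |α|t ⇒ t = ω₀/|α| = 67.4/0.3998 = 168.6 s.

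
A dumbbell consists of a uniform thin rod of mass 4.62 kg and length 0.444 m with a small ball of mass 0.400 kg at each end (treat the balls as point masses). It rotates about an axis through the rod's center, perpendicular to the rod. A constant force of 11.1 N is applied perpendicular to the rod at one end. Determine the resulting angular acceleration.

α ≈ 21.4 rad/s²

I_rod = (1/12)ML² = (1/12)(4.62)(0.444)² = 0.07590 kg·m².
I_balls = 2·m·(L/2)² = 2(0.400)(0.2220)² = 0.03943 kg·m².
Total I = 0.1153 kg·m².
τ = F·(L/2) = (11.1)(0.222) = 2.464 N·m.
α = τ/I = 2.464/0.1153 = 21.37 rad/s².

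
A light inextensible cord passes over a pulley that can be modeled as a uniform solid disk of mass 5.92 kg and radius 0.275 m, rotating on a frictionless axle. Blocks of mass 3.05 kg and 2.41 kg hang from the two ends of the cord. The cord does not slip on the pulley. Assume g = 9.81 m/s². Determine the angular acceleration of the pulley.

α ≈ 2.71 rad/s²

I = ½MR² = (1/2)(5.92)(0.275)² = 0.2239 kg·m².
Heavier block: m₁g − T₁ = m₁a. Lighter block: T₂ − m₂g = m₂a.
Pulley: (T₁ − T₂)R = Iα = I(a/R), so T₁ − T₂ = (I/R²)a = (1/2)M_p a = 2.960·a.
Adding the three: (m₁ − m₂)g = (m₁ + m₂ + 2.960)a, so a = (3.05 − 2.41)(9.81)/(3.05 + 2.41 + 2.960) = 0.7457 m/s².
α = a/R = 0.7457/0.275 = 2.711 rad/s².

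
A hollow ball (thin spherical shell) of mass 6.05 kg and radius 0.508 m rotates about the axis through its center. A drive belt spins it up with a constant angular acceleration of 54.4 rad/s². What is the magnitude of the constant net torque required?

I = (2/3)MR² = (2/3)(6.05)(0.508)² = 1.041 kg·m².
τ = Iα = (1.041)(54.40) = 56.62 N·m.

τ ≈ 56.6 N·m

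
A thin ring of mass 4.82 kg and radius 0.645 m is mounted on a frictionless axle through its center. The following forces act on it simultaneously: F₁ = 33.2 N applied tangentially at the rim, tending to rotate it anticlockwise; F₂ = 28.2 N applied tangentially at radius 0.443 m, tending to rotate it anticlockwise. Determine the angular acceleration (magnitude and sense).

I = MR² = (4.82)(0.645)² = 2.005 kg·m².
Taking anticlockwise as positive: τ₁ = +(33.2)(0.645) = +21.41 N·m; τ₂ = +(28.2)(0.443) = +12.49 N·m.
Net torque τ = 33.91 N·m.
α = τ/I = 33.91/2.005 = 16.91 rad/s².

α ≈ 16.9 rad/s², anticlockwise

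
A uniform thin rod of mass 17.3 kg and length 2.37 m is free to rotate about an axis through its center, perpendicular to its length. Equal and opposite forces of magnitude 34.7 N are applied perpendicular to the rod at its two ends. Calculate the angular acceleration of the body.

α ≈ 10.2 rad/s²

I = (1/12)ML² = (1/12)(17.3)(2.37)² = 8.098 kg·m².
The couple gives τ = F·(L/2) + F·(L/2) = F L = (34.7)(2.37) = 82.24 N·m.
Newton's second law for rotation, τ = Iα, gives α = τ/I = 82.24/8.098 = 10.16 rad/s².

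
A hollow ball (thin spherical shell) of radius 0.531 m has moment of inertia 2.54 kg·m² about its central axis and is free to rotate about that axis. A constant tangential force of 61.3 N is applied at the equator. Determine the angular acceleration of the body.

α ≈ 12.8 rad/s²

τ = F R = (61.3)(0.531) = 32.55 N·m.
Newton's second law for rotation, τ = Iα, gives α = τ/I = 32.55/2.540 = 12.82 rad/s².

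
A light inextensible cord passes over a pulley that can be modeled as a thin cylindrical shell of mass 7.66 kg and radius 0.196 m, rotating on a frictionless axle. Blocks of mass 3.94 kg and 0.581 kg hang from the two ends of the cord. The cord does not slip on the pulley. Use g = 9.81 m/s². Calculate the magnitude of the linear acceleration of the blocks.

a ≈ 2.71 m/s²

I = MR² = (7.66)(0.196)² = 0.2943 kg·m².
Heavier block: m₁g − T₁ = m₁a. Lighter block: T₂ − m₂g = m₂a.
Pulley: (T₁ − T₂)R = Iα = I(a/R), so T₁ − T₂ = (I/R²)a = 1·M_p a = 7.660·a.
Adding the three: (m₁ − m₂)g = (m₁ + m₂ + 7.660)a, so a = (3.94 − 0.581)(9.81)/(3.94 + 0.581 + 7.660) = 2.705 m/s².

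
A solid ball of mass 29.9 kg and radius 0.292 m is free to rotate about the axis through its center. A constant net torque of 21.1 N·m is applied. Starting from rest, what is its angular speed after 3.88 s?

I = (2/5)MR² = (2/5)(29.9)(0.292)² = 1.020 kg·m².
α = τ/I = 21.1/1.020 = 20.69 rad/s².
ω = ω₀ + αt = 0 + (20.69)(3.88) = 80.28 rad/s.

ω ≈ 80.3 rad/s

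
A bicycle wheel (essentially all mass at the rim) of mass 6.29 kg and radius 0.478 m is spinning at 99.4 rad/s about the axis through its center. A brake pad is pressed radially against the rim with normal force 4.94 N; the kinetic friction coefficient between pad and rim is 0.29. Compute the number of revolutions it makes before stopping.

≈ 1650 revolutions

I = MR² = (6.29)(0.478)² = 1.437 kg·m².
Friction force f = μN = (0.29)(4.94) = 1.433 N at the rim; torque magnitude τ = fR = 0.6848 N·m, opposing ω.
|α| = τ/I = 0.6848/1.437 = 0.4765 rad/s² (deceleration).
ω² = ω₀² − 2|α|θ with ω = 0 ⇒ θ = ω₀²/(2|α|) = 10370 rad = 1650 rev.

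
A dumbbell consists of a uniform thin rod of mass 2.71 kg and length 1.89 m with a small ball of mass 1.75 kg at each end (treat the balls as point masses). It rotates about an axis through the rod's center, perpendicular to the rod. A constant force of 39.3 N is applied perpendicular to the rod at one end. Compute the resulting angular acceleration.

α ≈ 9.44 rad/s²

I_rod = (1/12)ML² = (1/12)(2.71)(1.89)² = 0.8067 kg·m².
I_balls = 2·m·(L/2)² = 2(1.75)(0.9450)² = 3.126 kg·m².
Total I = 3.932 kg·m².
τ = F·(L/2) = (39.3)(0.945) = 37.14 N·m.
α = τ/I = 37.14/3.932 = 9.445 rad/s².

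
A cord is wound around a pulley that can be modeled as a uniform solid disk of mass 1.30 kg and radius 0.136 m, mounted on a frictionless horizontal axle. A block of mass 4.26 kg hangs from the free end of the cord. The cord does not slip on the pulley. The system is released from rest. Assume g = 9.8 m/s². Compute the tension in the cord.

T ≈ 5.53 N

I = ½MR² = (1/2)(1.30)(0.136)² = 0.01202 kg·m².
Block: mg − T = ma. Pulley: TR = Iα. No-slip: a = αR, so T = (I/R²)a = 0.6500·a.
Then mg = (m + 0.6500)a, so a = (4.26)(9.8)/(4.26 + 0.6500) = 8.503 m/s².
T = 0.6500·a = 5.527 N.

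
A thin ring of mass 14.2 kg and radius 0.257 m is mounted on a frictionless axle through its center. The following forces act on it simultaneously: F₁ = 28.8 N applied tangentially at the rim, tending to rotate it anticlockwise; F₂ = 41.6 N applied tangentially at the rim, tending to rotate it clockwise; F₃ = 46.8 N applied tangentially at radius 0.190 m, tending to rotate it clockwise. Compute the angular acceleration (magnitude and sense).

α ≈ 13.0 rad/s², clockwise

I = MR² = (14.2)(0.257)² = 0.9379 kg·m².
Taking anticlockwise as positive: τ₁ = +(28.8)(0.257) = +7.402 N·m; τ₂ = −(41.6)(0.257) = −10.69 N·m; τ₃ = −(46.8)(0.190) = −8.892 N·m.
Net torque τ = -12.18 N·m.
α = τ/I = -12.18/0.9379 = -12.99 rad/s².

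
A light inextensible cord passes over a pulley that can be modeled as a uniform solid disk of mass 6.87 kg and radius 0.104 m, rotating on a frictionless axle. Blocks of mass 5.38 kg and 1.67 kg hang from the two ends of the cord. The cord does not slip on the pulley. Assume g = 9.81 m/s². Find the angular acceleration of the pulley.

α ≈ 33.4 rad/s²

I = ½MR² = (1/2)(6.87)(0.104)² = 0.03715 kg·m².
Heavier block: m₁g − T₁ = m₁a. Lighter block: T₂ − m₂g = m₂a.
Pulley: (T₁ − T₂)R = Iα = I(a/R), so T₁ − T₂ = (I/R²)a = (1/2)M_p a = 3.435·a.
Adding the three: (m₁ − m₂)g = (m₁ + m₂ + 3.435)a, so a = (5.38 − 1.67)(9.81)/(5.38 + 1.67 + 3.435) = 3.471 m/s².
α = a/R = 3.471/0.104 = 33.38 rad/s².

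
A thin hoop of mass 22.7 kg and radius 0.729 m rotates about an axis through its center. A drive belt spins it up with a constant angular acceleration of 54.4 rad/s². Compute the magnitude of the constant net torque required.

τ ≈ 656 N·m

I = MR² = (22.7)(0.729)² = 12.06 kg·m².
τ = Iα = (12.06)(54.40) = 656.3 N·m.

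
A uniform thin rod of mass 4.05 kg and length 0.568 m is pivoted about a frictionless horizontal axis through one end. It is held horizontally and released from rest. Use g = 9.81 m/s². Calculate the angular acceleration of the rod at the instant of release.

About the pivot, I = (1/3)ML² = (1/3)(4.05)(0.568)² = 0.4355 kg·m².
The weight acts at the center, a distance L/2 = 0.2840 m from the pivot; τ = Mg(L/2) = 11.28 N·m.
α = τ/I = 11.28/0.4355 = 25.91 rad/s².

α ≈ 25.9 rad/s²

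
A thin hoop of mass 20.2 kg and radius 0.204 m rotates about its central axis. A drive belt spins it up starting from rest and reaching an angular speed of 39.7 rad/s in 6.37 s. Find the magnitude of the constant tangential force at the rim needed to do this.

F ≈ 25.7 N

I = MR² = (20.2)(0.204)² = 0.8406 kg·m².
α = Δω/Δt = (39.7 − 0)/6.37 = 6.232 rad/s².
The required torque is τ = Iα = (0.8406)(6.232) = 5.239 N·m.
A tangential force at the rim gives τ = FR, so F = τ/R = 5.239/0.204 = 25.68 N.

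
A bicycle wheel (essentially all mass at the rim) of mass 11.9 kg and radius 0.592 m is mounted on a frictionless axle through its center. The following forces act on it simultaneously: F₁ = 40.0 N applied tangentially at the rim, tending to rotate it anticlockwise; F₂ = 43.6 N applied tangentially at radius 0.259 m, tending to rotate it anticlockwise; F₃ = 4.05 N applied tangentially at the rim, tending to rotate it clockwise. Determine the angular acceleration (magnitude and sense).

I = MR² = (11.9)(0.592)² = 4.171 kg·m².
Taking anticlockwise as positive: τ₁ = +(40.0)(0.592) = +23.68 N·m; τ₂ = +(43.6)(0.259) = +11.29 N·m; τ₃ = −(4.05)(0.592) = −2.398 N·m.
Net torque τ = 32.57 N·m.
α = τ/I = 32.57/4.171 = 7.811 rad/s².

α ≈ 7.81 rad/s², anticlockwise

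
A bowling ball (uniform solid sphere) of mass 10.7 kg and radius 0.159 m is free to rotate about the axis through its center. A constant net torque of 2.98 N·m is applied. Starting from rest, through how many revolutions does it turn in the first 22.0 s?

I = (2/5)MR² = (2/5)(10.7)(0.159)² = 0.1082 kg·m².
α = τ/I = 2.98/0.1082 = 27.54 rad/s².
θ = ½αt² = ½(27.54)(22.0)² = 6665 rad.
Revolutions = θ/(2π) = 1061.

≈ 1060 revolutions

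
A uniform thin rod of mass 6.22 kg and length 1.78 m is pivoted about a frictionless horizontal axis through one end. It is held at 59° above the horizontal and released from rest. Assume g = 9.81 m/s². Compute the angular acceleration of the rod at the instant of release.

α ≈ 4.26 rad/s²

About the pivot, I = (1/3)ML² = (1/3)(6.22)(1.78)² = 6.569 kg·m².
The weight acts at the center, a distance L/2 = 0.8900 m from the pivot; τ = Mg(L/2) cos 59° = 27.97 N·m.
α = τ/I = 27.97/6.569 = 4.258 rad/s².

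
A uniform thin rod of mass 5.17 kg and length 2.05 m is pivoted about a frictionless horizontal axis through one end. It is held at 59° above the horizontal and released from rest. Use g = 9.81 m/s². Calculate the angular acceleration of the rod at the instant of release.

About the pivot, I = (1/3)ML² = (1/3)(5.17)(2.05)² = 7.242 kg·m².
The weight acts at the center, a distance L/2 = 1.025 m from the pivot; τ = Mg(L/2) cos 59° = 26.77 N·m.
α = τ/I = 26.77/7.242 = 3.697 rad/s².
(Equivalently α = (3g/(2L)) cos 59° = 3.697 rad/s².)

α ≈ 3.70 rad/s²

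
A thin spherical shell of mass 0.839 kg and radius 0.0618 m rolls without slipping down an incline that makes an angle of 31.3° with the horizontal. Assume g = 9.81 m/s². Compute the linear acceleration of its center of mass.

Translation along the incline: Mg sinθ − f = Ma.
Rotation about the center: fR = Iα with I = (2/3)MR². No-slip gives a = αR, so f = (I/R²)a = (2/3)M a.
Substituting: Mg sinθ = (1 + 0.6667)Ma, so a = g sinθ/(1 + 0.6667) = (9.81) sin 31.3° / 1.667 = 3.058 m/s².

a ≈ 3.06 m/s²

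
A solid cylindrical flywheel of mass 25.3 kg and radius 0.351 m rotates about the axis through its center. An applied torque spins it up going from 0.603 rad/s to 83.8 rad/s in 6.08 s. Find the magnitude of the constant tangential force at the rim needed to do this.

F ≈ 60.8 N

I = ½MR² = (1/2)(25.3)(0.351)² = 1.558 kg·m².
α = Δω/Δt = (83.8 − 0.603)/6.08 = 13.68 rad/s².
The required torque is τ = Iα = (1.558)(13.68) = 21.33 N·m.
A tangential force at the rim gives τ = FR, so F = τ/R = 21.33/0.351 = 60.76 N.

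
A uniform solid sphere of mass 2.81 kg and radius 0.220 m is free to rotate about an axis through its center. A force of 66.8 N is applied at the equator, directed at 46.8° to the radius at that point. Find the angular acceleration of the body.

I = (2/5)MR² = (2/5)(2.81)(0.220)² = 0.05440 kg·m².
Only the tangential component produces torque: τ = F R sinθ = (66.8)(0.220) sin 46.8° = 10.71 N·m.
Newton's second law for rotation, τ = Iα, gives α = τ/I = 10.71/0.05440 = 196.9 rad/s².

α ≈ 197 rad/s²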